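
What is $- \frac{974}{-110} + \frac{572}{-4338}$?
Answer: $\frac{1040573}{119295} \approx 8.7227$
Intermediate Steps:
$- \frac{974}{-110} + \frac{572}{-4338} = \left(-974\right) \left(- \frac{1}{110}\right) + 572 \left(- \frac{1}{4338}\right) = \frac{487}{55} - \frac{286}{2169} = \frac{1040573}{119295}$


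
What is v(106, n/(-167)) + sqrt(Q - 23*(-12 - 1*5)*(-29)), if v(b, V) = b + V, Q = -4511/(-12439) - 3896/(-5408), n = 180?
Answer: 17522/167 + I*sqrt(1185907737153713)/323414 ≈ 104.92 + 106.48*I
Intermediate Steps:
Q = 9107229/8408764 (Q = -4511*(-1/12439) - 3896*(-1/5408) = 4511/12439 + 487/676 = 9107229/8408764 ≈ 1.0831)
v(b, V) = V + b
v(106, n/(-167)) + sqrt(Q - 23*(-12 - 1*5)*(-29)) = (180/(-167) + 106) + sqrt(9107229/8408764 - 23*(-12 - 1*5)*(-29)) = (180*(-1/167) + 106) + sqrt(9107229/8408764 - 23*(-12 - 5)*(-29)) = (-180/167 + 106) + sqrt(9107229/8408764 - 23*(-17)*(-29)) = 17522/167 + sqrt(9107229/8408764 + 391*(-29)) = 17522/167 + sqrt(9107229/8408764 - 11339) = 17522/167 + sqrt(-95337867767/8408764) = 17522/167 + I*sqrt(1185907737153713)/323414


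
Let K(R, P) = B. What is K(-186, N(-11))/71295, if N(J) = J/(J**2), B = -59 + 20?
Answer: -13/23765 ≈ -0.00054702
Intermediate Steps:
B = -39
N(J) = 1/J (N(J) = J/J**2 = 1/J)
K(R, P) = -39
K(-186, N(-11))/71295 = -39/71295 = -39*1/71295 = -13/23765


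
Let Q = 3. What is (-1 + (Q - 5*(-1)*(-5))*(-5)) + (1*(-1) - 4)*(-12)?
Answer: 169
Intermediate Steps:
(-1 + (Q - 5*(-1)*(-5))*(-5)) + (1*(-1) - 4)*(-12) = (-1 + (3 - 5*(-1)*(-5))*(-5)) + (1*(-1) - 4)*(-12) = (-1 + (3 + 5*(-5))*(-5)) + (-1 - 4)*(-12) = (-1 + (3 - 25)*(-5)) - 5*(-12) = (-1 - 22*(-5)) + 60 = (-1 + 110) + 60 = 109 + 60 = 169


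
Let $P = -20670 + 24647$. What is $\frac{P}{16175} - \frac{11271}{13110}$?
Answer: $- \frac{8677997}{14136950} \approx -0.61385$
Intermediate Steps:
$P = 3977$
$\frac{P}{16175} - \frac{11271}{13110} = \frac{3977}{16175} - \frac{11271}{13110} = 3977 \cdot \frac{1}{16175} - \frac{3757}{4370} = \frac{3977}{16175} - \frac{3757}{4370} = - \frac{8677997}{14136950}$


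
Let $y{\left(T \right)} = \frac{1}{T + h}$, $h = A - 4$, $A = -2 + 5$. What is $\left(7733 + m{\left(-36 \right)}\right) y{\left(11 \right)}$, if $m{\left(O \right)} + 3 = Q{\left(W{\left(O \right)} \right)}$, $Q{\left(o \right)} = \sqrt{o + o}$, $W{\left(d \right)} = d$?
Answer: $773 + \frac{3 i \sqrt{2}}{5} \approx 773.0 + 0.84853 i$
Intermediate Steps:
$A = 3$
$Q{\left(o \right)} = \sqrt{2} \sqrt{o}$ ($Q{\left(o \right)} = \sqrt{2 o} = \sqrt{2} \sqrt{o}$)
$h = -1$ ($h = 3 - 4 = -1$)
$m{\left(O \right)} = -3 + \sqrt{2} \sqrt{O}$
$y{\left(T \right)} = \frac{1}{-1 + T}$ ($y{\left(T \right)} = \frac{1}{T - 1} = \frac{1}{-1 + T}$)
$\left(7733 + m{\left(-36 \right)}\right) y{\left(11 \right)} = \frac{7733 - \left(3 - \sqrt{2} \sqrt{-36}\right)}{-1 + 11} = \frac{7733 - \left(3 - \sqrt{2} \cdot 6 i\right)}{10} = \left(7733 - \left(3 - 6 i \sqrt{2}\right)\right) \frac{1}{10} = \left(7730 + 6 i \sqrt{2}\right) \frac{1}{10} = 773 + \frac{3 i \sqrt{2}}{5}$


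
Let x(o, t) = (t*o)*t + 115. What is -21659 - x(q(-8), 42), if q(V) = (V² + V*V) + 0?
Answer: -247566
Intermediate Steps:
q(V) = 2*V² (q(V) = (V² + V²) + 0 = 2*V² + 0 = 2*V²)
x(o, t) = 115 + o*t² (x(o, t) = (o*t)*t + 115 = o*t² + 115 = 115 + o*t²)
-21659 - x(q(-8), 42) = -21659 - (115 + (2*(-8)²)*42²) = -21659 - (115 + (2*64)*1764) = -21659 - (115 + 128*1764) = -21659 - (115 + 225792) = -21659 - 1*225907 = -21659 - 225907 = -247566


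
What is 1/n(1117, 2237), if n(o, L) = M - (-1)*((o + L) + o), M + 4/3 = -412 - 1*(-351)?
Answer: 3/13226 ≈ 0.00022683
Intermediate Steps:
M = -187/3 (M = -4/3 + (-412 - 1*(-351)) = -4/3 + (-412 + 351) = -4/3 - 61 = -187/3 ≈ -62.333)
n(o, L) = -187/3 + L + 2*o (n(o, L) = -187/3 - (-1)*((o + L) + o) = -187/3 - (-1)*((L + o) + o) = -187/3 - (-1)*(L + 2*o) = -187/3 - (-L - 2*o) = -187/3 + (L + 2*o) = -187/3 + L + 2*o)
1/n(1117, 2237) = 1/(-187/3 + 2237 + 2*1117) = 1/(-187/3 + 2237 + 2234) = 1/(13226/3) = 3/13226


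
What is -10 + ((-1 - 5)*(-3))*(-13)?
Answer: -244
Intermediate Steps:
-10 + ((-1 - 5)*(-3))*(-13) = -10 - 6*(-3)*(-13) = -10 + 18*(-13) = -10 - 234 = -244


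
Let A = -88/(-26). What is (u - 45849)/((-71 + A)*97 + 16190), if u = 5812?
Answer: -520481/125207 ≈ -4.1570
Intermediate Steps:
A = 44/13 (A = -88*(-1/26) = 44/13 ≈ 3.3846)
(u - 45849)/((-71 + A)*97 + 16190) = (5812 - 45849)/((-71 + 44/13)*97 + 16190) = -40037/(-879/13*97 + 16190) = -40037/(-85263/13 + 16190) = -40037/125207/13 = -40037*13/125207 = -520481/125207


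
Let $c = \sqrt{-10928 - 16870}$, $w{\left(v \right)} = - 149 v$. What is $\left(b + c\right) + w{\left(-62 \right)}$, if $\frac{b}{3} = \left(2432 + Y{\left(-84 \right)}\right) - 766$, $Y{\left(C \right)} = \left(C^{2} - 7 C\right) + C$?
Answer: $36916 + i \sqrt{27798} \approx 36916.0 + 166.73 i$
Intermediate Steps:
$Y{\left(C \right)} = C^{2} - 6 C$
$c = i \sqrt{27798}$ ($c = \sqrt{-27798} = i \sqrt{27798} \approx 166.73 i$)
$b = 27678$ ($b = 3 \left(\left(2432 - 84 \left(-6 - 84\right)\right) - 766\right) = 3 \left(\left(2432 - -7560\right) - 766\right) = 3 \left(\left(2432 + 7560\right) - 766\right) = 3 \left(9992 - 766\right) = 3 \cdot 9226 = 27678$)
$\left(b + c\right) + w{\left(-62 \right)} = \left(27678 + i \sqrt{27798}\right) - -9238 = \left(27678 + i \sqrt{27798}\right) + 9238 = 36916 + i \sqrt{27798}$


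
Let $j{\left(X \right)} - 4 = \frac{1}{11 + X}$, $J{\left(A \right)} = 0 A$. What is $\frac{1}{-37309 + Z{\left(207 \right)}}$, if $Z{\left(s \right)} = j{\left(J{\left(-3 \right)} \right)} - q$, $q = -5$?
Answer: $- \frac{11}{410299} \approx -2.681 \cdot 10^{-5}$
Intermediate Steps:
$J{\left(A \right)} = 0$
$j{\left(X \right)} = 4 + \frac{1}{11 + X}$
$Z{\left(s \right)} = \frac{100}{11}$ ($Z{\left(s \right)} = \frac{45 + 4 \cdot 0}{11 + 0} - -5 = \frac{45 + 0}{11} + 5 = \frac{1}{11} \cdot 45 + 5 = \frac{45}{11} + 5 = \frac{100}{11}$)
$\frac{1}{-37309 + Z{\left(207 \right)}} = \frac{1}{-37309 + \frac{100}{11}} = \frac{1}{- \frac{410299}{11}} = - \frac{11}{410299}$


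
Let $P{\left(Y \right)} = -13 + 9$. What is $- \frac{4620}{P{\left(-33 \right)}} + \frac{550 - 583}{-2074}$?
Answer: $\frac{2395503}{2074} \approx 1155.0$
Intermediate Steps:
$P{\left(Y \right)} = -4$
$- \frac{4620}{P{\left(-33 \right)}} + \frac{550 - 583}{-2074} = - \frac{4620}{-4} + \frac{550 - 583}{-2074} = \left(-4620\right) \left(- \frac{1}{4}\right) - - \frac{33}{2074} = 1155 + \frac{33}{2074} = \frac{2395503}{2074}$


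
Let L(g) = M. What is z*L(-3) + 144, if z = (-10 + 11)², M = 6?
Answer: 150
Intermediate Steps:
L(g) = 6
z = 1 (z = 1² = 1)
z*L(-3) + 144 = 1*6 + 144 = 6 + 144 = 150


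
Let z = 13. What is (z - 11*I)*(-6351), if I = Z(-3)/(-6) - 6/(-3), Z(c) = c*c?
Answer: -95265/2 ≈ -47633.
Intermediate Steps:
Z(c) = c**2
I = 1/2 (I = (-3)**2/(-6) - 6/(-3) = 9*(-1/6) - 6*(-1/3) = -3/2 + 2 = 1/2 ≈ 0.50000)
(z - 11*I)*(-6351) = (13 - 11*1/2)*(-6351) = (13 - 11/2)*(-6351) = (15/2)*(-6351) = -95265/2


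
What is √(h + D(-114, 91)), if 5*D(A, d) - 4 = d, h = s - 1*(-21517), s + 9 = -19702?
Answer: 5*√73 ≈ 42.720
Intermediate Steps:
s = -19711 (s = -9 - 19702 = -19711)
h = 1806 (h = -19711 - 1*(-21517) = -19711 + 21517 = 1806)
D(A, d) = ⅘ + d/5
√(h + D(-114, 91)) = √(1806 + (⅘ + (⅕)*91)) = √(1806 + (⅘ + 91/5)) = √(1806 + 19) = √1825 = 5*√73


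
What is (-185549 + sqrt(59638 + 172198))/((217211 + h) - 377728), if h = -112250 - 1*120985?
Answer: 185549/393752 - 11*sqrt(479)/196876 ≈ 0.47001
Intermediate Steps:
h = -233235 (h = -112250 - 120985 = -233235)
(-185549 + sqrt(59638 + 172198))/((217211 + h) - 377728) = (-185549 + sqrt(59638 + 172198))/((217211 - 233235) - 377728) = (-185549 + sqrt(231836))/(-16024 - 377728) = (-185549 + 22*sqrt(479))/(-393752) = (-185549 + 22*sqrt(479))*(-1/393752) = 185549/393752 - 11*sqrt(479)/196876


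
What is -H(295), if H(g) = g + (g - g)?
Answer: -295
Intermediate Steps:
H(g) = g (H(g) = g + 0 = g)
-H(295) = -1*295 = -295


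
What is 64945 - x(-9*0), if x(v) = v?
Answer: 64945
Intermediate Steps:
64945 - x(-9*0) = 64945 - (-9)*0 = 64945 - 1*0 = 64945 + 0 = 64945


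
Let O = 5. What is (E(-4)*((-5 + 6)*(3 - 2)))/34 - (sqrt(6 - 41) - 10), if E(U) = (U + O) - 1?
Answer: 10 - I*sqrt(35) ≈ 10.0 - 5.9161*I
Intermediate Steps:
E(U) = 4 + U (E(U) = (U + 5) - 1 = (5 + U) - 1 = 4 + U)
(E(-4)*((-5 + 6)*(3 - 2)))/34 - (sqrt(6 - 41) - 10) = ((4 - 4)*((-5 + 6)*(3 - 2)))/34 - (sqrt(6 - 41) - 10) = (0*(1*1))*(1/34) - (sqrt(-35) - 10) = (0*1)*(1/34) - (I*sqrt(35) - 10) = 0*(1/34) - (-10 + I*sqrt(35)) = 0 + (10 - I*sqrt(35)) = 10 - I*sqrt(35)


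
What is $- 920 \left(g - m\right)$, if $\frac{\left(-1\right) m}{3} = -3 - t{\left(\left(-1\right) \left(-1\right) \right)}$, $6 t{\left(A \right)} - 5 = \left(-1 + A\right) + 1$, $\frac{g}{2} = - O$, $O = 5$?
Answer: $20240$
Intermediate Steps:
$g = -10$ ($g = 2 \left(\left(-1\right) 5\right) = 2 \left(-5\right) = -10$)
$t{\left(A \right)} = \frac{5}{6} + \frac{A}{6}$ ($t{\left(A \right)} = \frac{5}{6} + \frac{\left(-1 + A\right) + 1}{6} = \frac{5}{6} + \frac{A}{6}$)
$m = 12$ ($m = - 3 \left(-3 - \left(\frac{5}{6} + \frac{\left(-1\right) \left(-1\right)}{6}\right)\right) = - 3 \left(-3 - \left(\frac{5}{6} + \frac{1}{6} \cdot 1\right)\right) = - 3 \left(-3 - \left(\frac{5}{6} + \frac{1}{6}\right)\right) = - 3 \left(-3 - 1\right) = \left(-3\right) \left(-4\right) = 12$)
$- 920 \left(g - m\right) = - 920 \left(-10 - 12\right) = \left(-920\right) \left(-22\right) = 20240$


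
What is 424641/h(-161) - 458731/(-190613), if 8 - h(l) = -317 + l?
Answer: 27055012733/30879306 ≈ 876.15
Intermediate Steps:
h(l) = 325 - l (h(l) = 8 - (-317 + l) = 8 + (317 - l) = 325 - l)
424641/h(-161) - 458731/(-190613) = 424641/(325 - 1*(-161)) - 458731/(-190613) = 424641/(325 + 161) - 458731*(-1/190613) = 424641/486 + 458731/190613 = 424641*(1/486) + 458731/190613 = 141547/162 + 458731/190613 = 27055012733/30879306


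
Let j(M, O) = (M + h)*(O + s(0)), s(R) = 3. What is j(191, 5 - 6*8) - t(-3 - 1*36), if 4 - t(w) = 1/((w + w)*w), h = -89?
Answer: -12423527/3042 ≈ -4084.0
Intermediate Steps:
j(M, O) = (-89 + M)*(3 + O) (j(M, O) = (M - 89)*(O + 3) = (-89 + M)*(3 + O))
t(w) = 4 - 1/(2*w²) (t(w) = 4 - 1/((w + w)*w) = 4 - 1/((2*w)*w) = 4 - 1/(2*w)/w = 4 - 1/(2*w²))
j(191, 5 - 6*8) - t(-3 - 1*36) = (-267 - 89*(5 - 6*8) + 3*191 + 191*(5 - 6*8)) - (4 - 1/(2*(-3 - 1*36)²)) = (-267 - 89*(5 - 48) + 573 + 191*(5 - 48)) - (4 - 1/(2*(-3 - 36)²)) = (-267 - 89*(-43) + 573 + 191*(-43)) - (4 - ½/(-39)²) = (-267 + 3827 + 573 - 8213) - (4 - ½*1/1521) = -4080 - (4 - 1/3042) = -4080 - 1*12167/3042 = -4080 - 12167/3042 = -12423527/3042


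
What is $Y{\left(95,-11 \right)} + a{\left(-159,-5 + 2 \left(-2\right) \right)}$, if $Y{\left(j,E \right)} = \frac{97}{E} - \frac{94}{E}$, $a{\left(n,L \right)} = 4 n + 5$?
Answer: $- \frac{6944}{11} \approx -631.27$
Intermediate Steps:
$a{\left(n,L \right)} = 5 + 4 n$
$Y{\left(j,E \right)} = \frac{3}{E}$
$Y{\left(95,-11 \right)} + a{\left(-159,-5 + 2 \left(-2\right) \right)} = \frac{3}{-11} + \left(5 + 4 \left(-159\right)\right) = 3 \left(- \frac{1}{11}\right) + \left(5 - 636\right) = - \frac{3}{11} - 631 = - \frac{6944}{11}$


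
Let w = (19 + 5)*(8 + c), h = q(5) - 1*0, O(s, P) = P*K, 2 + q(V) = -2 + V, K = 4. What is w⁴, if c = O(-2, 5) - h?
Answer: 176319369216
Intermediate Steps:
q(V) = -4 + V (q(V) = -2 + (-2 + V) = -4 + V)
O(s, P) = 4*P (O(s, P) = P*4 = 4*P)
h = 1 (h = (-4 + 5) - 1*0 = 1 + 0 = 1)
c = 19 (c = 4*5 - 1*1 = 20 - 1 = 19)
w = 648 (w = (19 + 5)*(8 + 19) = 24*27 = 648)
w⁴ = 648⁴ = 176319369216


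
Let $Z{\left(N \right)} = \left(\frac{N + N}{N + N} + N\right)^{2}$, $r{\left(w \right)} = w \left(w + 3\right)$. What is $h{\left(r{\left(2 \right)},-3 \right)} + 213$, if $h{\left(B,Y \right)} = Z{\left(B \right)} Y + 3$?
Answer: $-147$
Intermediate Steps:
$r{\left(w \right)} = w \left(3 + w\right)$
$Z{\left(N \right)} = \left(1 + N\right)^{2}$ ($Z{\left(N \right)} = \left(\frac{2 N}{2 N} + N\right)^{2} = \left(2 N \frac{1}{2 N} + N\right)^{2} = \left(1 + N\right)^{2}$)
$h{\left(B,Y \right)} = 3 + Y \left(1 + B\right)^{2}$ ($h{\left(B,Y \right)} = \left(1 + B\right)^{2} Y + 3 = Y \left(1 + B\right)^{2} + 3 = 3 + Y \left(1 + B\right)^{2}$)
$h{\left(r{\left(2 \right)},-3 \right)} + 213 = \left(3 - 3 \left(1 + 2 \left(3 + 2\right)\right)^{2}\right) + 213 = \left(3 - 3 \left(1 + 2 \cdot 5\right)^{2}\right) + 213 = \left(3 - 3 \left(1 + 10\right)^{2}\right) + 213 = \left(3 - 3 \cdot 11^{2}\right) + 213 = \left(3 - 363\right) + 213 = -360 + 213 = -147$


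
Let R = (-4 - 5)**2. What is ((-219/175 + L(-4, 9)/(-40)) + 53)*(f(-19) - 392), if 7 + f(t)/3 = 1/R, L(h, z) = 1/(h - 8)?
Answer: -193878653/9072 ≈ -21371.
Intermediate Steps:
L(h, z) = 1/(-8 + h)
R = 81 (R = (-9)**2 = 81)
f(t) = -566/27 (f(t) = -21 + 3/81 = -21 + 3*(1/81) = -21 + 1/27 = -566/27)
((-219/175 + L(-4, 9)/(-40)) + 53)*(f(-19) - 392) = ((-219/175 + 1/(-8 - 4*(-40))) + 53)*(-566/27 - 392) = ((-219*1/175 - 1/40/(-12)) + 53)*(-11150/27) = ((-219/175 - 1/12*(-1/40)) + 53)*(-11150/27) = ((-219/175 + 1/480) + 53)*(-11150/27) = (-20989/16800 + 53)*(-11150/27) = (869411/16800)*(-11150/27) = -193878653/9072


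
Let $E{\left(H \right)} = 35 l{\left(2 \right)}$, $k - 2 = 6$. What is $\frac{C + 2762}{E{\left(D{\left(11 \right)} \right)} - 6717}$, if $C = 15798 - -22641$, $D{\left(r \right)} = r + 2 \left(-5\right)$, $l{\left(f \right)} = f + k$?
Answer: $- \frac{41201}{6367} \approx -6.471$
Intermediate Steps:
$k = 8$ ($k = 2 + 6 = 8$)
$l{\left(f \right)} = 8 + f$ ($l{\left(f \right)} = f + 8 = 8 + f$)
$D{\left(r \right)} = -10 + r$ ($D{\left(r \right)} = r - 10 = -10 + r$)
$C = 38439$ ($C = 15798 + 22641 = 38439$)
$E{\left(H \right)} = 350$ ($E{\left(H \right)} = 35 \left(8 + 2\right) = 35 \cdot 10 = 350$)
$\frac{C + 2762}{E{\left(D{\left(11 \right)} \right)} - 6717} = \frac{38439 + 2762}{350 - 6717} = \frac{41201}{-6367} = 41201 \left(- \frac{1}{6367}\right) = - \frac{41201}{6367}$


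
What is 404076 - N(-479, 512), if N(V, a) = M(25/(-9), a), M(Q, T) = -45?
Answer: 404121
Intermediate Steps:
N(V, a) = -45
404076 - N(-479, 512) = 404076 - 1*(-45) = 404076 + 45 = 404121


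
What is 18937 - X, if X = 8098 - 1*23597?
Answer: 34436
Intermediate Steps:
X = -15499 (X = 8098 - 23597 = -15499)
18937 - X = 18937 - 1*(-15499) = 18937 + 15499 = 34436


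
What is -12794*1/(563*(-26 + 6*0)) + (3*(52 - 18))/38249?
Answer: 245425391/279944431 ≈ 0.87669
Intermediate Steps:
-12794*1/(563*(-26 + 6*0)) + (3*(52 - 18))/38249 = -12794*1/(563*(-26 + 0)) + (3*34)*(1/38249) = -12794/((-26*563)) + 102*(1/38249) = -12794/(-14638) + 102/38249 = -12794*(-1/14638) + 102/38249 = 6397/7319 + 102/38249 = 245425391/279944431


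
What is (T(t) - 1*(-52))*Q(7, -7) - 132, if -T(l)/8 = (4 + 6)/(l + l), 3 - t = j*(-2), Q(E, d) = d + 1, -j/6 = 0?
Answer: -364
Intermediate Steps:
j = 0 (j = -6*0 = 0)
Q(E, d) = 1 + d
t = 3 (t = 3 - 0*(-2) = 3 - 1*0 = 3 + 0 = 3)
T(l) = -40/l (T(l) = -8*(4 + 6)/(l + l) = -8*10/(2*l) = -8*1/(2*l)*10 = -40/l)
(T(t) - 1*(-52))*Q(7, -7) - 132 = (-40/3 - 1*(-52))*(1 - 7) - 132 = (-40*1/3 + 52)*(-6) - 132 = (-40/3 + 52)*(-6) - 132 = (116/3)*(-6) - 132 = -232 - 132 = -364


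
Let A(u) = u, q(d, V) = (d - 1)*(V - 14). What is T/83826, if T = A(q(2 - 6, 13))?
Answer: 5/83826 ≈ 5.9647e-5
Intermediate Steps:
q(d, V) = (-1 + d)*(-14 + V)
T = 5 (T = 14 - 1*13 - 14*(2 - 6) + 13*(2 - 6) = 14 - 13 - 14*(-4) + 13*(-4) = 14 - 13 + 56 - 52 = 5)
T/83826 = 5/83826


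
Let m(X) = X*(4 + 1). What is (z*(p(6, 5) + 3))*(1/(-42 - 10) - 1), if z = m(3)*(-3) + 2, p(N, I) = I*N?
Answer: 75207/52 ≈ 1446.3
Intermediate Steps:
m(X) = 5*X (m(X) = X*5 = 5*X)
z = -43 (z = (5*3)*(-3) + 2 = 15*(-3) + 2 = -45 + 2 = -43)
(z*(p(6, 5) + 3))*(1/(-42 - 10) - 1) = (-43*(5*6 + 3))*(1/(-42 - 10) - 1) = (-43*(30 + 3))*(1/(-52) - 1) = (-43*33)*(-1/52 - 1) = -1419*(-53/52) = 75207/52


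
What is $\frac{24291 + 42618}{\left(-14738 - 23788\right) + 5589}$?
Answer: $- \frac{22303}{10979} \approx -2.0314$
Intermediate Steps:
$\frac{24291 + 42618}{\left(-14738 - 23788\right) + 5589} = \frac{66909}{-38526 + 5589} = \frac{66909}{-32937} = 66909 \left(- \frac{1}{32937}\right) = - \frac{22303}{10979}$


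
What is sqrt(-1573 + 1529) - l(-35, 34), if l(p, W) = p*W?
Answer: 1190 + 2*I*sqrt(11) ≈ 1190.0 + 6.6332*I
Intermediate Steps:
l(p, W) = W*p
sqrt(-1573 + 1529) - l(-35, 34) = sqrt(-1573 + 1529) - 34*(-35) = sqrt(-44) - 1*(-1190) = 2*I*sqrt(11) + 1190 = 1190 + 2*I*sqrt(11)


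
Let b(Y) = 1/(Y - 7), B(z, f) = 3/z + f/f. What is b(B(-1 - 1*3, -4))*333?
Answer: -148/3 ≈ -49.333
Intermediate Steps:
B(z, f) = 1 + 3/z (B(z, f) = 3/z + 1 = 1 + 3/z)
b(Y) = 1/(-7 + Y)
b(B(-1 - 1*3, -4))*333 = 333/(-7 + (3 + (-1 - 1*3))/(-1 - 1*3)) = 333/(-7 + (3 + (-1 - 3))/(-1 - 3)) = 333/(-7 + (3 - 4)/(-4)) = 333/(-7 - 1/4*(-1)) = 333/(-7 + 1/4) = 333/(-27/4) = -4/27*333 = -148/3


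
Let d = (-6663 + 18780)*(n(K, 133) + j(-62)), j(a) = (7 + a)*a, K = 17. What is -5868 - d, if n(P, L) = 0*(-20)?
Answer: -41324838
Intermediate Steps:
n(P, L) = 0
j(a) = a*(7 + a)
d = 41318970 (d = (-6663 + 18780)*(0 - 62*(7 - 62)) = 12117*(0 - 62*(-55)) = 12117*(0 + 3410) = 12117*3410 = 41318970)
-5868 - d = -5868 - 1*41318970 = -5868 - 41318970 = -41324838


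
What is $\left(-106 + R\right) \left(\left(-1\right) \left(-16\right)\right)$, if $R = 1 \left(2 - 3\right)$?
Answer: $-1712$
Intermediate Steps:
$R = -1$ ($R = 1 \left(-1\right) = -1$)
$\left(-106 + R\right) \left(\left(-1\right) \left(-16\right)\right) = \left(-106 - 1\right) \left(\left(-1\right) \left(-16\right)\right) = \left(-107\right) 16 = -1712$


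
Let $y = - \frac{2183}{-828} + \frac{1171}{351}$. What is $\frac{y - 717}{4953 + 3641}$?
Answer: $- \frac{22960495}{277517448} \approx -0.082735$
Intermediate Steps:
$y = \frac{192869}{32292}$ ($y = \left(-2183\right) \left(- \frac{1}{828}\right) + 1171 \cdot \frac{1}{351} = \frac{2183}{828} + \frac{1171}{351} = \frac{192869}{32292} \approx 5.9727$)
$\frac{y - 717}{4953 + 3641} = \frac{\frac{192869}{32292} - 717}{4953 + 3641} = - \frac{22960495}{32292 \cdot 8594} = \left(- \frac{22960495}{32292}\right) \frac{1}{8594} = - \frac{22960495}{277517448}$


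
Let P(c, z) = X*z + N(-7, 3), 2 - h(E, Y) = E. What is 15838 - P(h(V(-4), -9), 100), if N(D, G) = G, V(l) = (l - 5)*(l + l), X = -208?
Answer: 36635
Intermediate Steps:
V(l) = 2*l*(-5 + l) (V(l) = (-5 + l)*(2*l) = 2*l*(-5 + l))
h(E, Y) = 2 - E
P(c, z) = 3 - 208*z (P(c, z) = -208*z + 3 = 3 - 208*z)
15838 - P(h(V(-4), -9), 100) = 15838 - (3 - 208*100) = 15838 - (3 - 20800) = 15838 - 1*(-20797) = 15838 + 20797 = 36635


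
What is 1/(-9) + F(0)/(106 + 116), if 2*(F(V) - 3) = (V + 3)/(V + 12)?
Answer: -517/5328 ≈ -0.097035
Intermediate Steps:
F(V) = 3 + (3 + V)/(2*(12 + V)) (F(V) = 3 + ((V + 3)/(V + 12))/2 = 3 + ((3 + V)/(12 + V))/2 = 3 + (3 + V)/(2*(12 + V)))
1/(-9) + F(0)/(106 + 116) = 1/(-9) + ((75 + 7*0)/(2*(12 + 0)))/(106 + 116) = -⅑ + ((½)*(75 + 0)/12)/222 = -⅑ + ((½)*(1/12)*75)/222 = -⅑ + (1/222)*(25/8) = -⅑ + 25/1776 = -517/5328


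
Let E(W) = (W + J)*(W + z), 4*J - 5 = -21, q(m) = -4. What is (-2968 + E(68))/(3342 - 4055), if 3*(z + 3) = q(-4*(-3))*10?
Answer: -1016/2139 ≈ -0.47499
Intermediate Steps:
J = -4 (J = 5/4 + (¼)*(-21) = 5/4 - 21/4 = -4)
z = -49/3 (z = -3 + (-4*10)/3 = -3 + (⅓)*(-40) = -3 - 40/3 = -49/3 ≈ -16.333)
E(W) = (-4 + W)*(-49/3 + W) (E(W) = (W - 4)*(W - 49/3) = (-4 + W)*(-49/3 + W))
(-2968 + E(68))/(3342 - 4055) = (-2968 + (196/3 + 68² - 61/3*68))/(3342 - 4055) = (-2968 + (196/3 + 4624 - 4148/3))/(-713) = (-2968 + 9920/3)*(-1/713) = (1016/3)*(-1/713) = -1016/2139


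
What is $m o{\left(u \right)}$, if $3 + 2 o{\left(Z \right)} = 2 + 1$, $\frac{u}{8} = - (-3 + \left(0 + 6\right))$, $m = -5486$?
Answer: $0$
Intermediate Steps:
$u = -24$ ($u = 8 \left(- (-3 + \left(0 + 6\right))\right) = 8 \left(- (-3 + 6)\right) = 8 \left(\left(-1\right) 3\right) = 8 \left(-3\right) = -24$)
$o{\left(Z \right)} = 0$ ($o{\left(Z \right)} = - \frac{3}{2} + \frac{2 + 1}{2} = - \frac{3}{2} + \frac{1}{2} \cdot 3 = - \frac{3}{2} + \frac{3}{2} = 0$)
$m o{\left(u \right)} = \left(-5486\right) 0 = 0$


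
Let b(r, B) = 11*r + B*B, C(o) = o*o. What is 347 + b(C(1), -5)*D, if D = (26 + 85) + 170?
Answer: 10463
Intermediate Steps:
C(o) = o²
b(r, B) = B² + 11*r (b(r, B) = 11*r + B² = B² + 11*r)
D = 281 (D = 111 + 170 = 281)
347 + b(C(1), -5)*D = 347 + ((-5)² + 11*1²)*281 = 347 + (25 + 11*1)*281 = 347 + (25 + 11)*281 = 347 + 36*281 = 347 + 10116 = 10463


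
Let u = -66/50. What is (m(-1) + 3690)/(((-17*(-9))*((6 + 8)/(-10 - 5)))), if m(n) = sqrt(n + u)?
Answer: -3075/119 - I*sqrt(58)/714 ≈ -25.84 - 0.010666*I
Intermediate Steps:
u = -33/25 (u = -66*1/50 = -33/25 ≈ -1.3200)
m(n) = sqrt(-33/25 + n) (m(n) = sqrt(n - 33/25) = sqrt(-33/25 + n))
(m(-1) + 3690)/(((-17*(-9))*((6 + 8)/(-10 - 5)))) = (sqrt(-33 + 25*(-1))/5 + 3690)/(((-17*(-9))*((6 + 8)/(-10 - 5)))) = (sqrt(-33 - 25)/5 + 3690)/((153*(14/(-15)))) = (sqrt(-58)/5 + 3690)/((153*(14*(-1/15)))) = ((I*sqrt(58))/5 + 3690)/((153*(-14/15))) = (I*sqrt(58)/5 + 3690)/(-714/5) = (3690 + I*sqrt(58)/5)*(-5/714) = -3075/119 - I*sqrt(58)/714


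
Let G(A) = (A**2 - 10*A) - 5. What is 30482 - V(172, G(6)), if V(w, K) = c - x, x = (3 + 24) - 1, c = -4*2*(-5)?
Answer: 30468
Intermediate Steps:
c = 40 (c = -8*(-5) = 40)
x = 26 (x = 27 - 1 = 26)
G(A) = -5 + A**2 - 10*A
V(w, K) = 14 (V(w, K) = 40 - 1*26 = 40 - 26 = 14)
30482 - V(172, G(6)) = 30482 - 1*14 = 30482 - 14 = 30468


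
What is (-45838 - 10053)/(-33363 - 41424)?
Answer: 55891/74787 ≈ 0.74734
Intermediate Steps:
(-45838 - 10053)/(-33363 - 41424) = -55891/(-74787) = -55891*(-1/74787) = 55891/74787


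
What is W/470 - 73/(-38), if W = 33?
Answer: 8891/4465 ≈ 1.9913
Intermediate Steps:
W/470 - 73/(-38) = 33/470 - 73/(-38) = 33*(1/470) - 73*(-1/38) = 33/470 + 73/38 = 8891/4465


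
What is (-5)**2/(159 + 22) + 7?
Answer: 1292/181 ≈ 7.1381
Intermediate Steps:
(-5)**2/(159 + 22) + 7 = 25/181 + 7 = 1292/181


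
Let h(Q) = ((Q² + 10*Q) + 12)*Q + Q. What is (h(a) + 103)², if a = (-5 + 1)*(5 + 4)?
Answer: 1160151721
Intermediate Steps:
a = -36 (a = -4*9 = -36)
h(Q) = Q + Q*(12 + Q² + 10*Q) (h(Q) = (12 + Q² + 10*Q)*Q + Q = Q*(12 + Q² + 10*Q) + Q = Q + Q*(12 + Q² + 10*Q))
(h(a) + 103)² = (-36*(13 + (-36)² + 10*(-36)) + 103)² = (-36*(13 + 1296 - 360) + 103)² = (-36*949 + 103)² = (-34164 + 103)² = (-34061)² = 1160151721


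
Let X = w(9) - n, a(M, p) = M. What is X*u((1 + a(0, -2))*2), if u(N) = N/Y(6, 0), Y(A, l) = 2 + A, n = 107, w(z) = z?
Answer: -49/2 ≈ -24.500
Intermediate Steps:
X = -98 (X = 9 - 1*107 = 9 - 107 = -98)
u(N) = N/8 (u(N) = N/(2 + 6) = N/8)
X*u((1 + a(0, -2))*2) = -49*(1 + 0)*2/4 = -49*1*2/4 = -49*2/4 = -98*1/4 = -49/2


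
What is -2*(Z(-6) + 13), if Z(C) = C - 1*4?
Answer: -6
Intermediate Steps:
Z(C) = -4 + C (Z(C) = C - 4 = -4 + C)
-2*(Z(-6) + 13) = -2*((-4 - 6) + 13) = -2*(-10 + 13) = -2*3 = -6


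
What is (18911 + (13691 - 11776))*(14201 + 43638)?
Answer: 1204555014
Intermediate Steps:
(18911 + (13691 - 11776))*(14201 + 43638) = (18911 + 1915)*57839 = 20826*57839 = 1204555014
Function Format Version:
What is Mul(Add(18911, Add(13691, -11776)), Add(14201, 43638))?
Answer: 1204555014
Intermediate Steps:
Mul(Add(18911, Add(13691, -11776)), Add(14201, 43638)) = Mul(Add(18911, 1915), 57839) = Mul(20826, 57839) = 1204555014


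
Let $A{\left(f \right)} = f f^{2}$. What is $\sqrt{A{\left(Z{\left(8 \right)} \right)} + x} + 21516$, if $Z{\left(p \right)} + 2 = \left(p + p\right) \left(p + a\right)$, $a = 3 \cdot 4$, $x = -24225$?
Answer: $21516 + \sqrt{32133207} \approx 27185.0$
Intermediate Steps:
$a = 12$
$Z{\left(p \right)} = -2 + 2 p \left(12 + p\right)$ ($Z{\left(p \right)} = -2 + \left(p + p\right) \left(p + 12\right) = -2 + 2 p \left(12 + p\right)$)
$A{\left(f \right)} = f^{3}$
$\sqrt{A{\left(Z{\left(8 \right)} \right)} + x} + 21516 = \sqrt{\left(-2 + 2 \cdot 8^{2} + 24 \cdot 8\right)^{3} - 24225} + 21516 = \sqrt{\left(-2 + 2 \cdot 64 + 192\right)^{3} - 24225} + 21516 = \sqrt{\left(-2 + 128 + 192\right)^{3} - 24225} + 21516 = \sqrt{318^{3} - 24225} + 21516 = \sqrt{32157432 - 24225} + 21516 = \sqrt{32133207} + 21516 = 21516 + \sqrt{32133207}$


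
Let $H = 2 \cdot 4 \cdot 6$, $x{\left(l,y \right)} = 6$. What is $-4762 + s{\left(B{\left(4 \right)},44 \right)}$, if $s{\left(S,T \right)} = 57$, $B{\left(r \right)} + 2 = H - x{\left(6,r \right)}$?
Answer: $-4705$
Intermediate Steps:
$H = 48$ ($H = 8 \cdot 6 = 48$)
$B{\left(r \right)} = 40$ ($B{\left(r \right)} = -2 + \left(48 - 6\right) = -2 + 42 = 40$)
$-4762 + s{\left(B{\left(4 \right)},44 \right)} = -4762 + 57 = -4705$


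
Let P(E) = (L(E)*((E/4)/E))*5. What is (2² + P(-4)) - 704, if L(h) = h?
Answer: -705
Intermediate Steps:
P(E) = 5*E/4 (P(E) = (E*((E/4)/E))*5 = (E*(¼))*5 = (E/4)*5 = 5*E/4)
(2² + P(-4)) - 704 = (2² + (5/4)*(-4)) - 704 = (4 - 5) - 704 = -1 - 704 = -705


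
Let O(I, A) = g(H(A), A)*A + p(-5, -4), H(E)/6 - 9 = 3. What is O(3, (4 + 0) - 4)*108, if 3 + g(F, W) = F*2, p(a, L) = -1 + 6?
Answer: 540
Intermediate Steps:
p(a, L) = 5
H(E) = 72 (H(E) = 54 + 6*3 = 54 + 18 = 72)
g(F, W) = -3 + 2*F (g(F, W) = -3 + F*2 = -3 + 2*F)
O(I, A) = 5 + 141*A (O(I, A) = (-3 + 2*72)*A + 5 = (-3 + 144)*A + 5 = 141*A + 5 = 5 + 141*A)
O(3, (4 + 0) - 4)*108 = (5 + 141*((4 + 0) - 4))*108 = (5 + 141*(4 - 4))*108 = (5 + 141*0)*108 = (5 + 0)*108 = 5*108 = 540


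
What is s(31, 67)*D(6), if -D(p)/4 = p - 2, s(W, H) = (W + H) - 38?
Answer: -960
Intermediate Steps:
s(W, H) = -38 + H + W (s(W, H) = (H + W) - 38 = -38 + H + W)
D(p) = 8 - 4*p (D(p) = -4*(p - 2) = -4*(-2 + p) = 8 - 4*p)
s(31, 67)*D(6) = (-38 + 67 + 31)*(8 - 4*6) = 60*(8 - 24) = 60*(-16) = -960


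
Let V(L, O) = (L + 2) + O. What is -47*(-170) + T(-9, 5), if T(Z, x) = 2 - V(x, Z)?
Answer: 7994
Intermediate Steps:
V(L, O) = 2 + L + O (V(L, O) = (2 + L) + O = 2 + L + O)
T(Z, x) = -Z - x (T(Z, x) = 2 - (2 + x + Z) = 2 - (2 + Z + x) = 2 + (-2 - Z - x) = -Z - x)
-47*(-170) + T(-9, 5) = -47*(-170) + (-1*(-9) - 1*5) = 7990 + (9 - 5) = 7990 + 4 = 7994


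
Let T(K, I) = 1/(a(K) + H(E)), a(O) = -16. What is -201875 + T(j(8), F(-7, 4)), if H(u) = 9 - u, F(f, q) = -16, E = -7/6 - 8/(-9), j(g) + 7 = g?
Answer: -24426893/121 ≈ -2.0188e+5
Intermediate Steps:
j(g) = -7 + g
E = -5/18 (E = -7*⅙ - 8*(-⅑) = -7/6 + 8/9 = -5/18 ≈ -0.27778)
T(K, I) = -18/121 (T(K, I) = 1/(-16 + (9 - 1*(-5/18))) = 1/(-16 + (9 + 5/18)) = 1/(-16 + 167/18) = 1/(-121/18) = -18/121)
-201875 + T(j(8), F(-7, 4)) = -201875 - 18/121 = -24426893/121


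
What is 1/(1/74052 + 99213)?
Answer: 74052/7346921077 ≈ 1.0079e-5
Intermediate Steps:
1/(1/74052 + 99213) = 1/(7346921077/74052) = 74052/7346921077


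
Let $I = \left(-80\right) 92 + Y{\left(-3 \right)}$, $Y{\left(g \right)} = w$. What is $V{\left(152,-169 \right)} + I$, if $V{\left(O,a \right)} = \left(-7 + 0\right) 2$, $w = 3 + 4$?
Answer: $-7367$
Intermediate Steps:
$w = 7$
$Y{\left(g \right)} = 7$
$V{\left(O,a \right)} = -14$ ($V{\left(O,a \right)} = \left(-7\right) 2 = -14$)
$I = -7353$ ($I = \left(-80\right) 92 + 7 = -7360 + 7 = -7353$)
$V{\left(152,-169 \right)} + I = -14 - 7353 = -7367$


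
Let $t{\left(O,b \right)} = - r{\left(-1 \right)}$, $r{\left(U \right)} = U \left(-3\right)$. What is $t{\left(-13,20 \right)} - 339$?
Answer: $-342$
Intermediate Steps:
$r{\left(U \right)} = - 3 U$
$t{\left(O,b \right)} = -3$ ($t{\left(O,b \right)} = - \left(-3\right) \left(-1\right) = \left(-1\right) 3 = -3$)
$t{\left(-13,20 \right)} - 339 = -3 - 339 = -342$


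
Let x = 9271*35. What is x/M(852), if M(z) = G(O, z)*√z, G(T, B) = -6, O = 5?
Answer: -324485*√213/2556 ≈ -1852.8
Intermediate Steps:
x = 324485
M(z) = -6*√z
x/M(852) = 324485/((-12*√213)) = 324485*(-√213/2556) = -324485*√213/2556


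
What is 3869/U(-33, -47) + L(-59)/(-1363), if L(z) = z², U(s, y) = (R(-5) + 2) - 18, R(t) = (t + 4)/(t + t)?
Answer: -1005433/4089 ≈ -245.89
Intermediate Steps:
R(t) = (4 + t)/(2*t) (R(t) = (4 + t)/((2*t)) = (4 + t)*(1/(2*t)) = (4 + t)/(2*t))
U(s, y) = -159/10 (U(s, y) = ((½)*(4 - 5)/(-5) + 2) - 18 = ((½)*(-⅕)*(-1) + 2) - 18 = (⅒ + 2) - 18 = 21/10 - 18 = -159/10)
3869/U(-33, -47) + L(-59)/(-1363) = 3869/(-159/10) + (-59)²/(-1363) = 3869*(-10/159) + 3481*(-1/1363) = -730/3 - 3481/1363 = -1005433/4089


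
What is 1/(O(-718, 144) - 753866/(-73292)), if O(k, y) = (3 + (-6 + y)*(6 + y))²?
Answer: 36646/15706996679947 ≈ 2.3331e-9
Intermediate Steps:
1/(O(-718, 144) - 753866/(-73292)) = 1/((-33 + 144²)² - 753866/(-73292)) = 1/((-33 + 20736)² - 753866*(-1/73292)) = 1/(20703² + 376933/36646) = 1/(428614209 + 376933/36646) = 1/(15706996679947/36646) = 36646/15706996679947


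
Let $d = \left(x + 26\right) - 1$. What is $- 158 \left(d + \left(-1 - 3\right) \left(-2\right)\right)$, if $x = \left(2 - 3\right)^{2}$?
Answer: $-5372$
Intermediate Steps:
$x = 1$ ($x = \left(-1\right)^{2} = 1$)
$d = 26$ ($d = \left(1 + 26\right) - 1 = 27 - 1 = 26$)
$- 158 \left(d + \left(-1 - 3\right) \left(-2\right)\right) = - 158 \left(26 + \left(-1 - 3\right) \left(-2\right)\right) = - 158 \left(26 - -8\right) = - 158 \left(26 + 8\right) = \left(-158\right) 34 = -5372$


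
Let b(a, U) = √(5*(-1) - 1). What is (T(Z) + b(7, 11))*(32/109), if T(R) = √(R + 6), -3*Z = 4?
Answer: 32*√42/327 + 32*I*√6/109 ≈ 0.6342 + 0.71912*I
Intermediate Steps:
Z = -4/3 (Z = -⅓*4 = -4/3 ≈ -1.3333)
T(R) = √(6 + R)
b(a, U) = I*√6 (b(a, U) = √(-5 - 1) = √(-6) = I*√6)
(T(Z) + b(7, 11))*(32/109) = (√(6 - 4/3) + I*√6)*(32/109) = (√(14/3) + I*√6)*(32*(1/109)) = (√42/3 + I*√6)*(32/109) = 32*√42/327 + 32*I*√6/109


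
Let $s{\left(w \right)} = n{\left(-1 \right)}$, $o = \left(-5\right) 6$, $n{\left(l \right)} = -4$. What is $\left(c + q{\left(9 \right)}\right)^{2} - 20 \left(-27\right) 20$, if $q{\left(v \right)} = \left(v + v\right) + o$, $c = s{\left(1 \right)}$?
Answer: $11056$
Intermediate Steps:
$o = -30$
$s{\left(w \right)} = -4$
$c = -4$
$q{\left(v \right)} = -30 + 2 v$ ($q{\left(v \right)} = \left(v + v\right) - 30 = 2 v - 30 = -30 + 2 v$)
$\left(c + q{\left(9 \right)}\right)^{2} - 20 \left(-27\right) 20 = \left(-4 + \left(-30 + 2 \cdot 9\right)\right)^{2} - 20 \left(-27\right) 20 = \left(-4 + \left(-30 + 18\right)\right)^{2} - \left(-540\right) 20 = \left(-4 - 12\right)^{2} - -10800 = \left(-16\right)^{2} + 10800 = 256 + 10800 = 11056$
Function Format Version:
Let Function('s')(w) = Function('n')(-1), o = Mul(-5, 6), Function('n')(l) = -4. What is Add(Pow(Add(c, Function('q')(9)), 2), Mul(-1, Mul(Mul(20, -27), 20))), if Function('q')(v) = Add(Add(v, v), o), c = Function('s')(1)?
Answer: 11056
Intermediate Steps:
o = -30
Function('s')(w) = -4
c = -4
Function('q')(v) = Add(-30, Mul(2, v)) (Function('q')(v) = Add(Add(v, v), -30) = Add(Mul(2, v), -30) = Add(-30, Mul(2, v)))
Add(Pow(Add(c, Function('q')(9)), 2), Mul(-1, Mul(Mul(20, -27), 20))) = Add(Pow(Add(-4, Add(-30, Mul(2, 9))), 2), Mul(-1, Mul(Mul(20, -27), 20))) = Add(Pow(Add(-4, Add(-30, 18)), 2), Mul(-1, Mul(-540, 20))) = Add(Pow(Add(-4, -12), 2), Mul(-1, -10800)) = Add(Pow(-16, 2), 10800) = Add(256, 10800) = 11056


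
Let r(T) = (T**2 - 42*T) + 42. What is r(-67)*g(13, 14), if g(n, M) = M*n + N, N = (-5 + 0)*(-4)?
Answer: 1483690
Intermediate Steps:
N = 20 (N = -5*(-4) = 20)
r(T) = 42 + T**2 - 42*T
g(n, M) = 20 + M*n (g(n, M) = M*n + 20 = 20 + M*n)
r(-67)*g(13, 14) = (42 + (-67)**2 - 42*(-67))*(20 + 14*13) = (42 + 4489 + 2814)*(20 + 182) = 7345*202 = 1483690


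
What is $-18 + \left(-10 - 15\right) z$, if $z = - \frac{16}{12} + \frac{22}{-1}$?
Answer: $\frac{1696}{3} \approx 565.33$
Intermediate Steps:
$z = - \frac{70}{3}$ ($z = \left(-16\right) \frac{1}{12} + 22 \left(-1\right) = - \frac{4}{3} - 22 = - \frac{70}{3} \approx -23.333$)
$-18 + \left(-10 - 15\right) z = -18 + \left(-10 - 15\right) \left(- \frac{70}{3}\right) = -18 - - \frac{1750}{3} = -18 + \frac{1750}{3} = \frac{1696}{3}$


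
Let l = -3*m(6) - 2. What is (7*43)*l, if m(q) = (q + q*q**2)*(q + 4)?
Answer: -2005262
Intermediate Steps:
m(q) = (4 + q)*(q + q**3) (m(q) = (q + q**3)*(4 + q) = (4 + q)*(q + q**3))
l = -6662 (l = -18*(4 + 6 + 6**3 + 4*6**2) - 2 = -18*(4 + 6 + 216 + 4*36) - 2 = -18*(4 + 6 + 216 + 144) - 2 = -18*370 - 2 = -3*2220 - 2 = -6660 - 2 = -6662)
(7*43)*l = (7*43)*(-6662) = 301*(-6662) = -2005262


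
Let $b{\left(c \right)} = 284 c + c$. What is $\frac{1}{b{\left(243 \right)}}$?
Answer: $\frac{1}{69255} \approx 1.4439 \cdot 10^{-5}$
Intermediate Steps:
$b{\left(c \right)} = 285 c$
$\frac{1}{b{\left(243 \right)}} = \frac{1}{285 \cdot 243} = \frac{1}{69255}$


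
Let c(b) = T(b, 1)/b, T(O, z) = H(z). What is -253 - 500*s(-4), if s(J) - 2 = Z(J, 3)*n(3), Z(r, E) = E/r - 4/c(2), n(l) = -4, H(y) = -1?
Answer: 13247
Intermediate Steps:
T(O, z) = -1
c(b) = -1/b
Z(r, E) = 8 + E/r (Z(r, E) = E/r - 4/((-1/2)) = E/r - 4/((-1*½)) = E/r - 4/(-½) = E/r - 4*(-2) = E/r + 8 = 8 + E/r)
s(J) = -30 - 12/J (s(J) = 2 + (8 + 3/J)*(-4) = 2 + (-32 - 12/J) = -30 - 12/J)
-253 - 500*s(-4) = -253 - 500*(-30 - 12/(-4)) = -253 - 500*(-30 - 12*(-¼)) = -253 - 500*(-30 + 3) = -253 - 500*(-27) = -253 + 13500 = 13247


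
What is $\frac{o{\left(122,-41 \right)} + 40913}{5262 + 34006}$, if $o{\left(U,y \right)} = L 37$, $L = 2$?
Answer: $\frac{40987}{39268} \approx 1.0438$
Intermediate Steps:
$o{\left(U,y \right)} = 74$ ($o{\left(U,y \right)} = 2 \cdot 37 = 74$)
$\frac{o{\left(122,-41 \right)} + 40913}{5262 + 34006} = \frac{74 + 40913}{5262 + 34006} = \frac{40987}{39268}$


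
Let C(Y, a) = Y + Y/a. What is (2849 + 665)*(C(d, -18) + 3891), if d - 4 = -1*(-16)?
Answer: 123654146/9 ≈ 1.3739e+7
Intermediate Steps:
d = 20 (d = 4 - 1*(-16) = 4 + 16 = 20)
(2849 + 665)*(C(d, -18) + 3891) = (2849 + 665)*((20 + 20/(-18)) + 3891) = 3514*((20 + 20*(-1/18)) + 3891) = 3514*((20 - 10/9) + 3891) = 3514*(170/9 + 3891) = 3514*(35189/9) = 123654146/9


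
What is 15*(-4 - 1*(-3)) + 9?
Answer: -6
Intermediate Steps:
15*(-4 - 1*(-3)) + 9 = 15*(-4 + 3) + 9 = 15*(-1) + 9 = -15 + 9 = -6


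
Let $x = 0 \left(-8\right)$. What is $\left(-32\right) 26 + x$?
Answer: $-832$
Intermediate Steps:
$x = 0$
$\left(-32\right) 26 + x = \left(-32\right) 26 + 0 = -832 + 0 = -832$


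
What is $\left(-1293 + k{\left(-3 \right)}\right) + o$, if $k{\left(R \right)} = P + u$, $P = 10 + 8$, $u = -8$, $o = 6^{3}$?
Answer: $-1067$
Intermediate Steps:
$o = 216$
$P = 18$
$k{\left(R \right)} = 10$ ($k{\left(R \right)} = 18 - 8 = 10$)
$\left(-1293 + k{\left(-3 \right)}\right) + o = \left(-1293 + 10\right) + 216 = -1283 + 216 = -1067$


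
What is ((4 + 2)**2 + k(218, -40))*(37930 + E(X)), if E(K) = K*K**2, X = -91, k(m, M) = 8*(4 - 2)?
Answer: -37213332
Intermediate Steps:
k(m, M) = 16 (k(m, M) = 8*2 = 16)
E(K) = K**3
((4 + 2)**2 + k(218, -40))*(37930 + E(X)) = ((4 + 2)**2 + 16)*(37930 + (-91)**3) = (6**2 + 16)*(37930 - 753571) = (36 + 16)*(-715641) = 52*(-715641) = -37213332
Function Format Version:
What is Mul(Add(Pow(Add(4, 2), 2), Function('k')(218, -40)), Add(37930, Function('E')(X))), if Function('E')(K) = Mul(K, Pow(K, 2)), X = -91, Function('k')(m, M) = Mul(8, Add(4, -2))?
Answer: -37213332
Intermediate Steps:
Function('k')(m, M) = 16 (Function('k')(m, M) = Mul(8, 2) = 16)
Function('E')(K) = Pow(K, 3)
Mul(Add(Pow(Add(4, 2), 2), Function('k')(218, -40)), Add(37930, Function('E')(X))) = Mul(Add(Pow(Add(4, 2), 2), 16), Add(37930, Pow(-91, 3))) = Mul(Add(Pow(6, 2), 16), Add(37930, -753571)) = Mul(Add(36, 16), -715641) = Mul(52, -715641) = -37213332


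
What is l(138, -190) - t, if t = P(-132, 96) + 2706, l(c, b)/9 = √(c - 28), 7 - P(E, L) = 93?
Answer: -2620 + 9*√110 ≈ -2525.6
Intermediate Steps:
P(E, L) = -86 (P(E, L) = 7 - 1*93 = 7 - 93 = -86)
l(c, b) = 9*√(-28 + c) (l(c, b) = 9*√(c - 28) = 9*√(-28 + c))
t = 2620 (t = -86 + 2706 = 2620)
l(138, -190) - t = 9*√(-28 + 138) - 1*2620 = 9*√110 - 2620 = -2620 + 9*√110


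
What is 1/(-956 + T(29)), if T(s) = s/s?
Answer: -1/955 ≈ -0.0010471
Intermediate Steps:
T(s) = 1
1/(-956 + T(29)) = 1/(-956 + 1) = 1/(-955) = -1/955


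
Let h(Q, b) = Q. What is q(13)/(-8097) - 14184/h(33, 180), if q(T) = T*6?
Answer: -12761158/29689 ≈ -429.83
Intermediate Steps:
q(T) = 6*T
q(13)/(-8097) - 14184/h(33, 180) = (6*13)/(-8097) - 14184/33 = 78*(-1/8097) - 14184*1/33 = -26/2699 - 4728/11 = -12761158/29689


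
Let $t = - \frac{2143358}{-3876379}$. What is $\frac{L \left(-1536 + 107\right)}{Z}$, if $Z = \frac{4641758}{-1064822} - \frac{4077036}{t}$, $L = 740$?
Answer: $\frac{54850804744131340}{382468237110831653} \approx 0.14341$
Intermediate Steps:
$t = \frac{2143358}{3876379}$ ($t = \left(-2143358\right) \left(- \frac{1}{3876379}\right) = \frac{2143358}{3876379} \approx 0.55293$)
$Z = - \frac{382468237110831653}{51870335279}$ ($Z = \frac{4641758}{-1064822} - \frac{4077036}{\frac{2143358}{3876379}} = 4641758 \left(- \frac{1}{1064822}\right) - \frac{7902068366322}{1071679} = - \frac{210989}{48401} - \frac{7902068366322}{1071679} = - \frac{382468237110831653}{51870335279} \approx -7.3735 \cdot 10^{6}$)
$\frac{L \left(-1536 + 107\right)}{Z} = \frac{740 \left(-1536 + 107\right)}{- \frac{382468237110831653}{51870335279}} = 740 \left(-1429\right) \left(- \frac{51870335279}{382468237110831653}\right) = \left(-1057460\right) \left(- \frac{51870335279}{382468237110831653}\right) = \frac{54850804744131340}{382468237110831653}$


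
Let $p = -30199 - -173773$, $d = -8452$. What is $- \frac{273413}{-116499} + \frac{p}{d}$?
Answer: $- \frac{7207670375}{492324774} \approx -14.64$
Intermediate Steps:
$p = 143574$ ($p = -30199 + 173773 = 143574$)
$- \frac{273413}{-116499} + \frac{p}{d} = - \frac{273413}{-116499} + \frac{143574}{-8452} = \left(-273413\right) \left(- \frac{1}{116499}\right) + 143574 \left(- \frac{1}{8452}\right) = \frac{273413}{116499} - \frac{71787}{4226} = - \frac{7207670375}{492324774}$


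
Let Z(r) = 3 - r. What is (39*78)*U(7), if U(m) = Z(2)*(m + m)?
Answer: 42588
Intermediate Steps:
U(m) = 2*m (U(m) = (3 - 1*2)*(m + m) = (3 - 2)*(2*m) = 1*(2*m) = 2*m)
(39*78)*U(7) = (39*78)*(2*7) = 3042*14 = 42588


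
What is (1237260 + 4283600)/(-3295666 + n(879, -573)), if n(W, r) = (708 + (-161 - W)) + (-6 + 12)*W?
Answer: -1380215/822681 ≈ -1.6777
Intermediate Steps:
n(W, r) = 547 + 5*W (n(W, r) = (547 - W) + 6*W = 547 + 5*W)
(1237260 + 4283600)/(-3295666 + n(879, -573)) = (1237260 + 4283600)/(-3295666 + (547 + 5*879)) = 5520860/(-3295666 + (547 + 4395)) = 5520860/(-3295666 + 4942) = 5520860/(-3290724) = 5520860*(-1/3290724) = -1380215/822681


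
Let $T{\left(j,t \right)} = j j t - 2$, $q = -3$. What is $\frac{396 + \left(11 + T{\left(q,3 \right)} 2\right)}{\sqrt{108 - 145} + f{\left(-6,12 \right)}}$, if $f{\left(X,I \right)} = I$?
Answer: $\frac{5484}{181} - \frac{457 i \sqrt{37}}{181} \approx 30.298 - 15.358 i$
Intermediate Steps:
$T{\left(j,t \right)} = -2 + t j^{2}$ ($T{\left(j,t \right)} = j^{2} t - 2 = t j^{2} - 2 = -2 + t j^{2}$)
$\frac{396 + \left(11 + T{\left(q,3 \right)} 2\right)}{\sqrt{108 - 145} + f{\left(-6,12 \right)}} = \frac{396 + \left(11 + \left(-2 + 3 \left(-3\right)^{2}\right) 2\right)}{\sqrt{108 - 145} + 12} = \frac{396 + \left(11 + \left(-2 + 3 \cdot 9\right) 2\right)}{\sqrt{-37} + 12} = \frac{396 + \left(11 + \left(-2 + 27\right) 2\right)}{i \sqrt{37} + 12} = \frac{396 + \left(11 + 25 \cdot 2\right)}{12 + i \sqrt{37}} = \frac{396 + \left(11 + 50\right)}{12 + i \sqrt{37}} = \frac{396 + 61}{12 + i \sqrt{37}} = \frac{457}{12 + i \sqrt{37}}$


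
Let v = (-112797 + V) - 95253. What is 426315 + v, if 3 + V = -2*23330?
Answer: 171602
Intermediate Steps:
V = -46663 (V = -3 - 2*23330 = -3 - 46660 = -46663)
v = -254713 (v = (-112797 - 46663) - 95253 = -159460 - 95253 = -254713)
426315 + v = 426315 - 254713 = 171602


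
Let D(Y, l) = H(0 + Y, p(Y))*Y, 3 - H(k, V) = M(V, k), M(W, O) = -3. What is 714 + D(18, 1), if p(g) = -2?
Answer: 822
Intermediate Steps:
H(k, V) = 6 (H(k, V) = 3 - 1*(-3) = 3 + 3 = 6)
D(Y, l) = 6*Y
714 + D(18, 1) = 714 + 6*18 = 714 + 108 = 822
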